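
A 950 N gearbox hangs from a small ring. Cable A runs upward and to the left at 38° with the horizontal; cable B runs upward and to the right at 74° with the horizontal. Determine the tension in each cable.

ΣF_x = 0: −T_A·cos38° + T_B·cos74° = 0 → T_B = 2.85887·T_A.
ΣF_y = 0: T_A·sin38° + T_B·sin74° = 950.
Substitute: T_A·(0.615661 + 2.85887·0.961262) = 950 → T_A = 282.42 ≈ 282.4 N.
Then T_B = 2.85887 × 282.42 = 807.4 N.

T_A = 282.4 N, T_B = 807.4 N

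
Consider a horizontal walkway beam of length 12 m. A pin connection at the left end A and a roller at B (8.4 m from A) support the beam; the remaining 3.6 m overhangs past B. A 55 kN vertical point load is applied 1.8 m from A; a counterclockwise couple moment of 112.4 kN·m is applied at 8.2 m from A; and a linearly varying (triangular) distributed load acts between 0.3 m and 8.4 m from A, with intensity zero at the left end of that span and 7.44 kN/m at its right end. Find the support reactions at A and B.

Resultant of the triangular load: ½ × 7.44 × 8.1 = 30.132 kN, acting at 5.7 m from A (one-third of the span from the peak).
Taking moments about A: B_y·8.4 − 55·1.8 + 112.4 − (½·7.44·8.1)·5.7 = 0 → B_y = 158.3524/8.4 = 18.8515 ≈ 18.85 kN.
ΣF_y = 0: A_y + 18.8515 − 55 − ½·7.44·8.1 = 0 → A_y = 66.28 kN.
ΣF_x = 0: no horizontal applied forces, so A_x = 0.

A_x = 0, A_y = 66.28 kN, B_y = 18.85 kN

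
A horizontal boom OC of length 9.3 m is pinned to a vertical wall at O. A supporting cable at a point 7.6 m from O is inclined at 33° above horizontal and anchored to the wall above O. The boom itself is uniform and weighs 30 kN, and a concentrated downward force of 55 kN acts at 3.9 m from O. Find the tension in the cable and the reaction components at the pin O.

T = 85.52 kN, O_x = 71.73 kN, O_y = 38.42 kN

ΣM about O: T·sin33°·7.6 − 30·4.65 − 55·3.9 = 0 → T = 354/(7.6·0.544639) = 85.5226 ≈ 85.52 kN.
ΣF_x = 0: O_x − T·cos33° = 0 → O_x = 85.5226 × 0.838671 = 71.73 kN.
ΣF_y = 0: O_y + T·sin33° − 30 − 55 = 0 → O_y = 85 − 85.5226 × 0.544639 = 38.42 kN.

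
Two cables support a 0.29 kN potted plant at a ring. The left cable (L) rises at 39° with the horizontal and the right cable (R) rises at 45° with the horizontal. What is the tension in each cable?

T_L = 0.2062 kN, T_R = 0.2266 kN

ΣF_x = 0: −T_L·cos39° + T_R·cos45° = 0 → T_R = 1.09905·T_L.
ΣF_y = 0: T_L·sin39° + T_R·sin45° = 0.29.
Substitute: T_L·(0.62932 + 1.09905·0.707107) = 0.29 → T_L = 0.206191 ≈ 0.2062 kN.
Then T_R = 1.09905 × 0.206191 = 0.2266 kN.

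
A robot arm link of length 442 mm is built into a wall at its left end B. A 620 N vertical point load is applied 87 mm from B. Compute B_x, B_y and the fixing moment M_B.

B_x = 0, B_y = 620.0 N, M_B = 53940 N·mm

ΣF_x = 0: B_x = 0.
ΣF_y = 0: B_y − 620 = 0 → B_y = 620.0 N.
ΣM about B: M_B − 620·87 = 0 → M_B = 53940 N·mm.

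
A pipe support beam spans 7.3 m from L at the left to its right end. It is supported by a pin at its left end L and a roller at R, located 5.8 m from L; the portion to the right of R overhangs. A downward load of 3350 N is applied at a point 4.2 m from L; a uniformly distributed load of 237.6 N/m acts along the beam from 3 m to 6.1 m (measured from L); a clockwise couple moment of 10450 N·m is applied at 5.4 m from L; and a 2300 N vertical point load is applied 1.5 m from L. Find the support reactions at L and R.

Resultant of the distributed load: 237.6 × 3.1 = 736.56 N at 4.55 m from L.
ΣM about L: R_y·5.8 − 3350·4.2 − (237.6·3.1)·4.55 − 10450 − 2300·1.5 = 0 → R_y = 31321.348/5.8 = 5400.23 ≈ 5400 N.
ΣF_y = 0: L_y + 5400.23 − 3350 − 237.6·3.1 − 2300 = 0 → L_y = 986.3 N.
ΣF_x = 0: no horizontal applied forces, so L_x = 0.

L_x = 0, L_y = 986.3 N, R_y = 5400 N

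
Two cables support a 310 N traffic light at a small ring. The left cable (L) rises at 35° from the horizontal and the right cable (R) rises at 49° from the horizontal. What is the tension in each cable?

T_L = 204.5 N, T_R = 255.3 N

ΣF_x = 0: −T_L·cos35° + T_R·cos49° = 0 → T_R = 1.2486·T_L.
ΣF_y = 0: T_L·sin35° + T_R·sin49° = 310.
Substitute: T_L·(0.573576 + 1.2486·0.75471) = 310 → T_L = 204.498 ≈ 204.5 N.
Then T_R = 1.2486 × 204.498 = 255.3 N.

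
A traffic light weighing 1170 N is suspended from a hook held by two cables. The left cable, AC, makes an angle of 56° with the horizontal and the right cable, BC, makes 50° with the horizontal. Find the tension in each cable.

T_AC = 782.4 N, T_BC = 680.6 N

ΣF_x = 0: −T_AC·cos56° + T_BC·cos50° = 0 → T_BC = 0.86995·T_AC.
ΣF_y = 0: T_AC·sin56° + T_BC·sin50° = 1170.
Substitute: T_AC·(0.829038 + 0.86995·0.766044) = 1170 → T_AC = 782.369 ≈ 782.4 N.
Then T_BC = 0.86995 × 782.369 = 680.6 N.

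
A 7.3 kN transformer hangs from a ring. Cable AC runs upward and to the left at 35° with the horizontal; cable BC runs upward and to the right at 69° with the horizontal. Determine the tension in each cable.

ΣF_x = 0: −T_AC·cos35° + T_BC·cos69° = 0 → T_BC = 2.28578·T_AC.
ΣF_y = 0: T_AC·sin35° + T_BC·sin69° = 7.3.
Substitute: T_AC·(0.573576 + 2.28578·0.93358) = 7.3 → T_AC = 2.69618 ≈ 2.696 kN.
Then T_BC = 2.28578 × 2.69618 = 6.163 kN.

T_AC = 2.696 kN, T_BC = 6.163 kN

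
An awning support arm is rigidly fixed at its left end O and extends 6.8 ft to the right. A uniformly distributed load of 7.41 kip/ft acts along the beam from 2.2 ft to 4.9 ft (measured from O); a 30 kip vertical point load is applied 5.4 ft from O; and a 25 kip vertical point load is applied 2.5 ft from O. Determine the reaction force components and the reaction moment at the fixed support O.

O_x = 0, O_y = 75.01 kip, M_O = 295.5 kip·ft

Resultant of the distributed load: 7.41 × 2.7 = 20.007 kip at 3.55 ft from O.
ΣF_x = 0: O_x = 0.
ΣF_y = 0: O_y − 7.41·2.7 − 30 − 25 = 0 → O_y = 75.01 kip.
ΣM about O: M_O − (7.41·2.7)·3.55 − 30·5.4 − 25·2.5 = 0 → M_O = 295.5 kip·ft.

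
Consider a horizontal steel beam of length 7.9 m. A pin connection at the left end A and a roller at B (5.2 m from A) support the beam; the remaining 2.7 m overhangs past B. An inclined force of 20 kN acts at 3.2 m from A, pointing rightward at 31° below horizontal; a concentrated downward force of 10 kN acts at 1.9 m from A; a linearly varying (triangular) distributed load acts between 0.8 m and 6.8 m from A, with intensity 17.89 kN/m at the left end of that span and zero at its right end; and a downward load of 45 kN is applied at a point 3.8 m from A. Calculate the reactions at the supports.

A_x = -17.14 kN, A_y = 47.19 kN, B_y = 71.78 kN

Resultant of the triangular load: ½ × 17.89 × 6 = 53.67 kN, acting at 2.8 m from A (one-third of the span from the peak).
Moments about A: B_y·5.2 − 20·sin31°·3.2 − 10·1.9 − (½·17.89·6)·2.8 − 45·3.8 = 0 → B_y = 373.238/5.2 = 71.7765 ≈ 71.78 kN.
ΣF_y = 0: A_y + 71.7765 − 20·sin31° − 10 − ½·17.89·6 − 45 = 0 → A_y = 47.19 kN.
ΣF_x = 0: A_x + 20·cos31° = 0 → A_x = -17.14 kN.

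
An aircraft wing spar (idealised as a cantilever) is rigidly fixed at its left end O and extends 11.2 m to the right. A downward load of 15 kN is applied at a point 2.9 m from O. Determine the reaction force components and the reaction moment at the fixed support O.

O_x = 0, O_y = 15.00 kN, M_O = 43.50 kN·m

ΣF_x = 0: O_x = 0.
ΣF_y = 0: O_y − 15 = 0 → O_y = 15.00 kN.
ΣM about O: M_O − 15·2.9 = 0 → M_O = 43.50 kN·m.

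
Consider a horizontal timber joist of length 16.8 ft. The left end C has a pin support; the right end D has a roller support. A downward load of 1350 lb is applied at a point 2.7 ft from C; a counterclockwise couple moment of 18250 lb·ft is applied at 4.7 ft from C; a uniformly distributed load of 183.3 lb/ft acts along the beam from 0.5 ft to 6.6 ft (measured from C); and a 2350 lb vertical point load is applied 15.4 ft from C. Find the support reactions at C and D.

Resultant of the distributed load: 183.3 × 6.1 = 1118.13 lb at 3.55 ft from C.
ΣM about C: D_y·16.8 − 1350·2.7 + 18250 − (183.3·6.1)·3.55 − 2350·15.4 = 0 → D_y = 25554.3615/16.8 = 1521.09 ≈ 1521 lb.
ΣF_y = 0: C_y + 1521.09 − 1350 − 183.3·6.1 − 2350 = 0 → C_y = 3297 lb.
ΣF_x = 0: no horizontal applied forces, so C_x = 0.

C_x = 0, C_y = 3297 lb, D_y = 1521 lb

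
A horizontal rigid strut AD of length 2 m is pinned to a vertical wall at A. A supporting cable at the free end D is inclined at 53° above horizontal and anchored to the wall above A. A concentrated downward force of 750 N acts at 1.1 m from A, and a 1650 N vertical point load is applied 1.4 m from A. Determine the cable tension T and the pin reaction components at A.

T = 1963 N, A_x = 1181 N, A_y = 832.5 N

ΣM about A: T·sin53°·2 − 750·1.1 − 1650·1.4 = 0 → T = 3135/(2·0.798636) = 1962.72 ≈ 1963 N.
ΣF_x = 0: A_x − T·cos53° = 0 → A_x = 1962.72 × 0.601815 = 1181 N.
ΣF_y = 0: A_y + T·sin53° − 750 − 1650 = 0 → A_y = 2400 − 1962.72 × 0.798636 = 832.5 N.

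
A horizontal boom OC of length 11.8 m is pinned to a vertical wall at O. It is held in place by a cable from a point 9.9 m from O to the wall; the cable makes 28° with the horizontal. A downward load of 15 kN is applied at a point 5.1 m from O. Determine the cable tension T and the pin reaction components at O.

ΣM about O: T·sin28°·9.9 − 15·5.1 = 0 → T = 76.5/(9.9·0.469472) = 16.4595 ≈ 16.46 kN.
ΣF_x = 0: O_x − T·cos28° = 0 → O_x = 16.4595 × 0.882948 = 14.53 kN.
ΣF_y = 0: O_y + T·sin28° − 15 = 0 → O_y = 15 − 16.4595 × 0.469472 = 7.273 kN.

T = 16.46 kN, O_x = 14.53 kN, O_y = 7.273 kN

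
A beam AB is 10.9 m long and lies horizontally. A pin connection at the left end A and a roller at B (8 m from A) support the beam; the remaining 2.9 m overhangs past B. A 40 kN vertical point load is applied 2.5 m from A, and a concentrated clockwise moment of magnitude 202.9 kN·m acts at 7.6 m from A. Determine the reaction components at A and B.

Moments about A: B_y·8 − 40·2.5 − 202.9 = 0 → B_y = 302.9/8 = 37.8625 ≈ 37.86 kN.
ΣF_y = 0: A_y + 37.8625 − 40 = 0 → A_y = 2.138 kN.
ΣF_x = 0: no horizontal applied forces, so A_x = 0.

A_x = 0, A_y = 2.138 kN, B_y = 37.86 kN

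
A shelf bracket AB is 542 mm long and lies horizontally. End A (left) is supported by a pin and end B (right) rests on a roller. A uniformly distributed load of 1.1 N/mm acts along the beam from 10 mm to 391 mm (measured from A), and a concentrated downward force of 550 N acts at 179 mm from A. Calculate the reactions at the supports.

Resultant of the distributed load: 1.1 × 381 = 419.1 N at 200.5 mm from A.
ΣM about A: B_y·542 − (1.1·381)·200.5 − 550·179 = 0 → B_y = 182479.55/542 = 336.678 ≈ 336.7 N.
ΣF_y = 0: A_y + 336.678 − 1.1·381 − 550 = 0 → A_y = 632.4 N.
ΣF_x = 0: no horizontal applied forces, so A_x = 0.

A_x = 0, A_y = 632.4 N, B_y = 336.7 N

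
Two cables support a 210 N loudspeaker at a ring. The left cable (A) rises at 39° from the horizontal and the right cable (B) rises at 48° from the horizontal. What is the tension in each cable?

ΣF_x = 0: −T_A·cos39° + T_B·cos48° = 0 → T_B = 1.16143·T_A.
ΣF_y = 0: T_A·sin39° + T_B·sin48° = 210.
Substitute: T_A·(0.62932 + 1.16143·0.743145) = 210 → T_A = 140.71 ≈ 140.7 N.
Then T_B = 1.16143 × 140.71 = 163.4 N.

T_A = 140.7 N, T_B = 163.4 N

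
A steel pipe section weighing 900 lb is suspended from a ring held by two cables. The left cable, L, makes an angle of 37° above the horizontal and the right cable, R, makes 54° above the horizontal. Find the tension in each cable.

T_L = 529.1 lb, T_R = 718.9 lb

ΣF_x = 0: −T_L·cos37° + T_R·cos54° = 0 → T_R = 1.35872·T_L.
ΣF_y = 0: T_L·sin37° + T_R·sin54° = 900.
Substitute: T_L·(0.601815 + 1.35872·0.809017) = 900 → T_L = 529.087 ≈ 529.1 lb.
Then T_R = 1.35872 × 529.087 = 718.9 lb.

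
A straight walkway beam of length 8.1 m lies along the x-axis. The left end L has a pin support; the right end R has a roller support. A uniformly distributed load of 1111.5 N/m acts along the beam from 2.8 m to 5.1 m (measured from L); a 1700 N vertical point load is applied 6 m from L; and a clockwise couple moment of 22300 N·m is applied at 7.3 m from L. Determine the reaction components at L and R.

Resultant of the distributed load: 1111.5 × 2.3 = 2556.45 N at 3.95 m from L.
Moments about L: R_y·8.1 − (1111.5·2.3)·3.95 − 1700·6 − 22300 = 0 → R_y = 42597.9775/8.1 = 5259.01 ≈ 5259 N.
ΣF_y = 0: L_y + 5259.01 − 1111.5·2.3 − 1700 = 0 → L_y = -1003 N.
ΣF_x = 0: no horizontal applied forces, so L_x = 0.

L_x = 0, L_y = -1003 N, R_y = 5259 N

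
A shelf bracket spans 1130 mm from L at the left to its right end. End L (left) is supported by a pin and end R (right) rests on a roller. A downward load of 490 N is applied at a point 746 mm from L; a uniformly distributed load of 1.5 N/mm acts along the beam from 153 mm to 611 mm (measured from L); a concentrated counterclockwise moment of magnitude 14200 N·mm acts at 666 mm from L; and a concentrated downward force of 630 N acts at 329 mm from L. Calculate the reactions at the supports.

L_x = 0, L_y = 1080 N, R_y = 726.6 N

Resultant of the distributed load: 1.5 × 458 = 687 N at 382 mm from L.
Moments about L: R_y·1130 − 490·746 − (1.5·458)·382 + 14200 − 630·329 = 0 → R_y = 821044/1130 = 726.588 ≈ 726.6 N.
ΣF_y = 0: L_y + 726.588 − 490 − 1.5·458 − 630 = 0 → L_y = 1080 N.
ΣF_x = 0: no horizontal applied forces, so L_x = 0.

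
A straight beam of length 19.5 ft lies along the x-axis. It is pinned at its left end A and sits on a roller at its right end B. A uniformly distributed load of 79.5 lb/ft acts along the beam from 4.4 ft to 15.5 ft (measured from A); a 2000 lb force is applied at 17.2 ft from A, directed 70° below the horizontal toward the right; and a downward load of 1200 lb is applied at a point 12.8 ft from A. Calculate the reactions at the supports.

Resultant of the distributed load: 79.5 × 11.1 = 882.45 lb at 9.95 ft from A.
Moments about A: B_y·19.5 − (79.5·11.1)·9.95 − 2000·sin70°·17.2 − 1200·12.8 = 0 → B_y = 56465.8/19.5 = 2895.68 ≈ 2896 lb.
ΣF_y = 0: A_y + 2895.68 − 79.5·11.1 − 2000·sin70° − 1200 = 0 → A_y = 1066 lb.
ΣF_x = 0: A_x + 2000·cos70° = 0 → A_x = -684.0 lb.

A_x = -684.0 lb, A_y = 1066 lb, B_y = 2896 lb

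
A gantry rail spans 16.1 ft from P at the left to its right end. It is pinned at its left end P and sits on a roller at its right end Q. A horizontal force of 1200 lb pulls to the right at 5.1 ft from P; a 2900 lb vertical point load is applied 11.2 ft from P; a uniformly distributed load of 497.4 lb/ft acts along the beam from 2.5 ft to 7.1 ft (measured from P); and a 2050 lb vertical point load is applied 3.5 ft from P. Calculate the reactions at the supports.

Resultant of the distributed load: 497.4 × 4.6 = 2288.04 lb at 4.8 ft from P.
Taking moments about P: Q_y·16.1 − 2900·11.2 − (497.4·4.6)·4.8 − 2050·3.5 = 0 → Q_y = 50637.592/16.1 = 3145.19 ≈ 3145 lb.
ΣF_y = 0: P_y + 3145.19 − 2900 − 497.4·4.6 − 2050 = 0 → P_y = 4093 lb.
ΣF_x = 0: P_x + 1200 = 0 → P_x = -1200 lb.

P_x = -1200 lb, P_y = 4093 lb, Q_y = 3145 lb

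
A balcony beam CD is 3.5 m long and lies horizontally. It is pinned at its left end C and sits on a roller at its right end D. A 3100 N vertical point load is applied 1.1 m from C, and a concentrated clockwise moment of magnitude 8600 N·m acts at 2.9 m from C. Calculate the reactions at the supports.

Taking moments about C: D_y·3.5 − 3100·1.1 − 8600 = 0 → D_y = 12010/3.5 = 3431.43 ≈ 3431 N.
ΣF_y = 0: C_y + 3431.43 − 3100 = 0 → C_y = -331.4 N.
ΣF_x = 0: no horizontal applied forces, so C_x = 0.

C_x = 0, C_y = -331.4 N, D_y = 3431 N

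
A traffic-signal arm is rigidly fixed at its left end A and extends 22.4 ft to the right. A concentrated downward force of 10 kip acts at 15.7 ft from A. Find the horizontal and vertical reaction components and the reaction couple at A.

A_x = 0, A_y = 10.00 kip, M_A = 157.0 kip·ft

ΣF_x = 0: A_x = 0.
ΣF_y = 0: A_y − 10 = 0 → A_y = 10.00 kip.
ΣM about A: M_A − 10·15.7 = 0 → M_A = 157.0 kip·ft.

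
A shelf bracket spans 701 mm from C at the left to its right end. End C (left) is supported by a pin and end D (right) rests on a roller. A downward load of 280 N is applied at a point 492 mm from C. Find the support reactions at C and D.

Taking moments about C: D_y·701 − 280·492 = 0 → D_y = 137760/701 = 196.519 ≈ 196.5 N.
ΣF_y = 0: C_y + 196.519 − 280 = 0 → C_y = 83.48 N.
ΣF_x = 0: no horizontal applied forces, so C_x = 0.

C_x = 0, C_y = 83.48 N, D_y = 196.5 N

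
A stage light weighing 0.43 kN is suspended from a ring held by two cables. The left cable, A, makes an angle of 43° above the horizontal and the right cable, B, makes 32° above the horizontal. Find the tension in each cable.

T_A = 0.3775 kN, T_B = 0.3256 kN

ΣF_x = 0: −T_A·cos43° + T_B·cos32° = 0 → T_B = 0.862396·T_A.
ΣF_y = 0: T_A·sin43° + T_B·sin32° = 0.43.
Substitute: T_A·(0.681998 + 0.862396·0.529919) = 0.43 → T_A = 0.377525 ≈ 0.3775 kN.
Then T_B = 0.862396 × 0.377525 = 0.3256 kN.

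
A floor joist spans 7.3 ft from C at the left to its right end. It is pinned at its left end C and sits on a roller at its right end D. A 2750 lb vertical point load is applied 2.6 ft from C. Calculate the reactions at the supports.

C_x = 0, C_y = 1771 lb, D_y = 979.5 lb

Moments about C: D_y·7.3 − 2750·2.6 = 0 → D_y = 7150/7.3 = 979.452 ≈ 979.5 lb.
ΣF_y = 0: C_y + 979.452 − 2750 = 0 → C_y = 1771 lb.
ΣF_x = 0: no horizontal applied forces, so C_x = 0.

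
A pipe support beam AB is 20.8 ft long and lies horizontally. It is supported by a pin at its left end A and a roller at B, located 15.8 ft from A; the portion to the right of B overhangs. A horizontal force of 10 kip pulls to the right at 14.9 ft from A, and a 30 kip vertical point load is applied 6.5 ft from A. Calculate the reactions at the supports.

ΣM about A: B_y·15.8 − 30·6.5 = 0 → B_y = 195/15.8 = 12.3418 ≈ 12.34 kip.
ΣF_y = 0: A_y + 12.3418 − 30 = 0 → A_y = 17.66 kip.
ΣF_x = 0: A_x + 10 = 0 → A_x = -10.00 kip.

A_x = -10.00 kip, A_y = 17.66 kip, B_y = 12.34 kip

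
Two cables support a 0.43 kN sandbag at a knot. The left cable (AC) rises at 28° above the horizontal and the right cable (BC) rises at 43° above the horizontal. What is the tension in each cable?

ΣF_x = 0: −T_AC·cos28° + T_BC·cos43° = 0 → T_BC = 1.20728·T_AC.
ΣF_y = 0: T_AC·sin28° + T_BC·sin43° = 0.43.
Substitute: T_AC·(0.469472 + 1.20728·0.681998) = 0.43 → T_AC = 0.332602 ≈ 0.3326 kN.
Then T_BC = 1.20728 × 0.332602 = 0.4015 kN.

T_AC = 0.3326 kN, T_BC = 0.4015 kN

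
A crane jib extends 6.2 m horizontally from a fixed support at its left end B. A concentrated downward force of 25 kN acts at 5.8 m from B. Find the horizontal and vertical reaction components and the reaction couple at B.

ΣF_x = 0: B_x = 0.
ΣF_y = 0: B_y − 25 = 0 → B_y = 25.00 kN.
ΣM about B: M_B − 25·5.8 = 0 → M_B = 145.0 kN·m.

B_x = 0, B_y = 25.00 kN, M_B = 145.0 kN·m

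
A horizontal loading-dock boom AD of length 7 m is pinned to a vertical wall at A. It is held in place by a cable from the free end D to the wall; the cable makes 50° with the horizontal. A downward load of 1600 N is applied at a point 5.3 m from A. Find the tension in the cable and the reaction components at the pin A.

ΣM about A: T·sin50°·7 − 1600·5.3 = 0 → T = 8480/(7·0.766044) = 1581.41 ≈ 1581 N.
ΣF_x = 0: A_x − T·cos50° = 0 → A_x = 1581.41 × 0.642788 = 1017 N.
ΣF_y = 0: A_y + T·sin50° − 1600 = 0 → A_y = 1600 − 1581.41 × 0.766044 = 388.6 N.

T = 1581 N, A_x = 1017 N, A_y = 388.6 N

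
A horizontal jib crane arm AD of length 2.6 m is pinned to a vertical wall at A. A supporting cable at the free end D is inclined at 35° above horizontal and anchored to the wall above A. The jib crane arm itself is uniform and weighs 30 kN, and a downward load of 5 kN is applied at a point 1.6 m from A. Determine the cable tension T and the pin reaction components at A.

T = 31.52 kN, A_x = 25.82 kN, A_y = 16.92 kN

ΣM about A: T·sin35°·2.6 − 30·1.3 − 5·1.6 = 0 → T = 47/(2.6·0.573576) = 31.5162 ≈ 31.52 kN.
ΣF_x = 0: A_x − T·cos35° = 0 → A_x = 31.5162 × 0.819152 = 25.82 kN.
ΣF_y = 0: A_y + T·sin35° − 30 − 5 = 0 → A_y = 35 − 31.5162 × 0.573576 = 16.92 kN.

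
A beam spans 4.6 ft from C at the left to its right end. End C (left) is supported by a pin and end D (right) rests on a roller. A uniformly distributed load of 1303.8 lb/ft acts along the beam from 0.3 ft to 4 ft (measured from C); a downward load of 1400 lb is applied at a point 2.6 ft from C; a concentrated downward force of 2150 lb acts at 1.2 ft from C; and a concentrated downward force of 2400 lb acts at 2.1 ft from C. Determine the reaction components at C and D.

C_x = 0, C_y = 6072 lb, D_y = 4703 lb

Resultant of the distributed load: 1303.8 × 3.7 = 4824.06 lb at 2.15 ft from C.
ΣM about C: D_y·4.6 − (1303.8·3.7)·2.15 − 1400·2.6 − 2150·1.2 − 2400·2.1 = 0 → D_y = 21631.729/4.6 = 4702.55 ≈ 4703 lb.
ΣF_y = 0: C_y + 4702.55 − 1303.8·3.7 − 1400 − 2150 − 2400 = 0 → C_y = 6072 lb.
ΣF_x = 0: no horizontal applied forces, so C_x = 0.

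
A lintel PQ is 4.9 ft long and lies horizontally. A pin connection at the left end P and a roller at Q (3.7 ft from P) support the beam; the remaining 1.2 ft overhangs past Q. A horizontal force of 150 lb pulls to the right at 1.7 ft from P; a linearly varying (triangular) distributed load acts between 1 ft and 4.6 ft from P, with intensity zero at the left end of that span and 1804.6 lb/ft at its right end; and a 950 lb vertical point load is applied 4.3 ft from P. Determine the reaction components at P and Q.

P_x = -150.0 lb, P_y = 109.3 lb, Q_y = 4089 lb

Resultant of the triangular load: ½ × 1804.6 × 3.6 = 3248.28 lb, acting at 3.4 ft from P (one-third of the span from the peak).
Moments about P: Q_y·3.7 − (½·1804.6·3.6)·3.4 − 950·4.3 = 0 → Q_y = 15129.152/3.7 = 4088.96 ≈ 4089 lb.
ΣF_y = 0: P_y + 4088.96 − ½·1804.6·3.6 − 950 = 0 → P_y = 109.3 lb.
ΣF_x = 0: P_x + 150 = 0 → P_x = -150.0 lb.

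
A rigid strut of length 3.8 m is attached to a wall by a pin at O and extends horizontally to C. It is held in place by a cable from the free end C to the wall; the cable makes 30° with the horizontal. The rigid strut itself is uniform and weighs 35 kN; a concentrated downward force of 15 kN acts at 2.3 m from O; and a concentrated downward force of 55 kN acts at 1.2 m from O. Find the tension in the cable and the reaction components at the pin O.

ΣM about O: T·sin30°·3.8 − 35·1.9 − 15·2.3 − 55·1.2 = 0 → T = 167/(3.8·0.5) = 87.8947 ≈ 87.89 kN.
ΣF_x = 0: O_x − T·cos30° = 0 → O_x = 87.8947 × 0.866025 = 76.12 kN.
ΣF_y = 0: O_y + T·sin30° − 35 − 15 − 55 = 0 → O_y = 105 − 87.8947 × 0.5 = 61.05 kN.

T = 87.89 kN, O_x = 76.12 kN, O_y = 61.05 kN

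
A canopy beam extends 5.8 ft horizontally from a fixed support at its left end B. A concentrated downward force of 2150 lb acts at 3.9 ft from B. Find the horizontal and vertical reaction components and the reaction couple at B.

ΣF_x = 0: B_x = 0.
ΣF_y = 0: B_y − 2150 = 0 → B_y = 2150 lb.
ΣM about B: M_B − 2150·3.9 = 0 → M_B = 8385 lb·ft.

B_x = 0, B_y = 2150 lb, M_B = 8385 lb·ft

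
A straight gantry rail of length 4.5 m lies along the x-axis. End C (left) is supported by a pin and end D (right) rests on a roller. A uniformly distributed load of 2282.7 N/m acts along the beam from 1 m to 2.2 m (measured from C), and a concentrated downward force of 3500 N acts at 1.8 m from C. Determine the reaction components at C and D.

C_x = 0, C_y = 3865 N, D_y = 2374 N

Resultant of the distributed load: 2282.7 × 1.2 = 2739.24 N at 1.6 m from C.
Moments about C: D_y·4.5 − (2282.7·1.2)·1.6 − 3500·1.8 = 0 → D_y = 10682.784/4.5 = 2373.95 ≈ 2374 N.
ΣF_y = 0: C_y + 2373.95 − 2282.7·1.2 − 3500 = 0 → C_y = 3865 N.
ΣF_x = 0: no horizontal applied forces, so C_x = 0.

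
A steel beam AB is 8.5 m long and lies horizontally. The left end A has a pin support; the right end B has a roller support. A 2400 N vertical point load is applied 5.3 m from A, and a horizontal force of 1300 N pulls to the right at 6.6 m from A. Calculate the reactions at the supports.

A_x = -1300 N, A_y = 903.5 N, B_y = 1496 N

ΣM about A: B_y·8.5 − 2400·5.3 = 0 → B_y = 12720/8.5 = 1496.47 ≈ 1496 N.
ΣF_y = 0: A_y + 1496.47 − 2400 = 0 → A_y = 903.5 N.
ΣF_x = 0: A_x + 1300 = 0 → A_x = -1300 N.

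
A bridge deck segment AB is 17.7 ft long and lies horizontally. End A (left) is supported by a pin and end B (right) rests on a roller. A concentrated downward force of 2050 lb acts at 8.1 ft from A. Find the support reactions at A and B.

A_x = 0, A_y = 1112 lb, B_y = 938.1 lb

Moments about A: B_y·17.7 − 2050·8.1 = 0 → B_y = 16605/17.7 = 938.136 ≈ 938.1 lb.
ΣF_y = 0: A_y + 938.136 − 2050 = 0 → A_y = 1112 lb.
ΣF_x = 0: no horizontal applied forces, so A_x = 0.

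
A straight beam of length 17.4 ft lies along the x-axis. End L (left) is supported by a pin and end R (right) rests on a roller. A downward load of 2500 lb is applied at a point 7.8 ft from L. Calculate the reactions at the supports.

Moments about L: R_y·17.4 − 2500·7.8 = 0 → R_y = 19500/17.4 = 1120.69 ≈ 1121 lb.
ΣF_y = 0: L_y + 1120.69 − 2500 = 0 → L_y = 1379 lb.
ΣF_x = 0: no horizontal applied forces, so L_x = 0.

L_x = 0, L_y = 1379 lb, R_y = 1121 lb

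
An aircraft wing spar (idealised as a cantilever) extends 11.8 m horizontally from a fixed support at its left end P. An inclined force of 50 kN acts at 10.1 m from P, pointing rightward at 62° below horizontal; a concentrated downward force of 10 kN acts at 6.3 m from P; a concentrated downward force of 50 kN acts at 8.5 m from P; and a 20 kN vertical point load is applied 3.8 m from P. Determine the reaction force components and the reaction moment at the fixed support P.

P_x = -23.47 kN, P_y = 124.1 kN, M_P = 1010 kN·m

ΣF_x = 0: P_x + 50·cos62° = 0 → P_x = -23.47 kN.
ΣF_y = 0: P_y − 50·sin62° − 10 − 50 − 20 = 0 → P_y = 124.1 kN.
ΣM about P: M_P − 50·sin62°·10.1 − 10·6.3 − 50·8.5 − 20·3.8 = 0 → M_P = 1010 kN·m.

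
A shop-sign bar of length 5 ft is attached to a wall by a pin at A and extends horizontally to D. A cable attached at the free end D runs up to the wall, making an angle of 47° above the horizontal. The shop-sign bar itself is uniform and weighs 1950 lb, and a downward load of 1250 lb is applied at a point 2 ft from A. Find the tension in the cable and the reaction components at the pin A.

ΣM about A: T·sin47°·5 − 1950·2.5 − 1250·2 = 0 → T = 7375/(5·0.731354) = 2016.81 ≈ 2017 lb.
ΣF_x = 0: A_x − T·cos47° = 0 → A_x = 2016.81 × 0.681998 = 1375 lb.
ΣF_y = 0: A_y + T·sin47° − 1950 − 1250 = 0 → A_y = 3200 − 2016.81 × 0.731354 = 1725 lb.

T = 2017 lb, A_x = 1375 lb, A_y = 1725 lb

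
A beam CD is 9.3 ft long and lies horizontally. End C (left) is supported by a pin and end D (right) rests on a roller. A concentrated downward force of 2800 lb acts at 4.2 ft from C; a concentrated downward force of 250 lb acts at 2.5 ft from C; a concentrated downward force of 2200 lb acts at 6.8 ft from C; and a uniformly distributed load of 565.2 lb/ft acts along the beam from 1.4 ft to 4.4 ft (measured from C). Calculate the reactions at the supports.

C_x = 0, C_y = 3477 lb, D_y = 3469 lb

Resultant of the distributed load: 565.2 × 3 = 1695.6 lb at 2.9 ft from C.
Taking moments about C: D_y·9.3 − 2800·4.2 − 250·2.5 − 2200·6.8 − (565.2·3)·2.9 = 0 → D_y = 32262.24/9.3 = 3469.06 ≈ 3469 lb.
ΣF_y = 0: C_y + 3469.06 − 2800 − 250 − 2200 − 565.2·3 = 0 → C_y = 3477 lb.
ΣF_x = 0: no horizontal applied forces, so C_x = 0.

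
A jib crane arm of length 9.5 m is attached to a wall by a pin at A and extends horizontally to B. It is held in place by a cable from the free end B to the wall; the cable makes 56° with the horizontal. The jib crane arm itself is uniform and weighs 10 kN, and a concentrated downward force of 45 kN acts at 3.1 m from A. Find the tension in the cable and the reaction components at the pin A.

ΣM about A: T·sin56°·9.5 − 10·4.75 − 45·3.1 = 0 → T = 187/(9.5·0.829038) = 23.7434 ≈ 23.74 kN.
ΣF_x = 0: A_x − T·cos56° = 0 → A_x = 23.7434 × 0.559193 = 13.28 kN.
ΣF_y = 0: A_y + T·sin56° − 10 − 45 = 0 → A_y = 55 − 23.7434 × 0.829038 = 35.32 kN.

T = 23.74 kN, A_x = 13.28 kN, A_y = 35.32 kN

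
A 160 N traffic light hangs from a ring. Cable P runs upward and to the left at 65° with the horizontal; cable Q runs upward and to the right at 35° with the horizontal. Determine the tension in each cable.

ΣF_x = 0: −T_P·cos65° + T_Q·cos35° = 0 → T_Q = 0.515922·T_P.
ΣF_y = 0: T_P·sin65° + T_Q·sin35° = 160.
Substitute: T_P·(0.906308 + 0.515922·0.573576) = 160 → T_P = 133.086 ≈ 133.1 N.
Then T_Q = 0.515922 × 133.086 = 68.66 N.

T_P = 133.1 N, T_Q = 68.66 N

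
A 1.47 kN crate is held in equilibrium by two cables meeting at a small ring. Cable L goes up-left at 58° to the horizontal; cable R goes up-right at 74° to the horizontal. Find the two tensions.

ΣF_x = 0: −T_L·cos58° + T_R·cos74° = 0 → T_R = 1.92252·T_L.
ΣF_y = 0: T_L·sin58° + T_R·sin74° = 1.47.
Substitute: T_L·(0.848048 + 1.92252·0.961262) = 1.47 → T_L = 0.545233 ≈ 0.5452 kN.
Then T_R = 1.92252 × 0.545233 = 1.048 kN.

T_L = 0.5452 kN, T_R = 1.048 kN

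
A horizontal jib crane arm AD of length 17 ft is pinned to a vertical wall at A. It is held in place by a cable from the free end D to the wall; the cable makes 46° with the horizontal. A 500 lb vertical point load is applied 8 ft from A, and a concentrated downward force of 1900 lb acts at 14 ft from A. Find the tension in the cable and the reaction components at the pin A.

T = 2502 lb, A_x = 1738 lb, A_y = 600.0 lb

ΣM about A: T·sin46°·17 − 500·8 − 1900·14 = 0 → T = 30600/(17·0.71934) = 2502.29 ≈ 2502 lb.
ΣF_x = 0: A_x − T·cos46° = 0 → A_x = 2502.29 × 0.694658 = 1738 lb.
ΣF_y = 0: A_y + T·sin46° − 500 − 1900 = 0 → A_y = 2400 − 2502.29 × 0.71934 = 600.0 lb.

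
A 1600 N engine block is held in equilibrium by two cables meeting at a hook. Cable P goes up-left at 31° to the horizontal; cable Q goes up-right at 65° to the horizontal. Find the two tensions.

ΣF_x = 0: −T_P·cos31° + T_Q·cos65° = 0 → T_Q = 2.02823·T_P.
ΣF_y = 0: T_P·sin31° + T_Q·sin65° = 1600.
Substitute: T_P·(0.515038 + 2.02823·0.906308) = 1600 → T_P = 679.914 ≈ 679.9 N.
Then T_Q = 2.02823 × 679.914 = 1379 N.

T_P = 679.9 N, T_Q = 1379 N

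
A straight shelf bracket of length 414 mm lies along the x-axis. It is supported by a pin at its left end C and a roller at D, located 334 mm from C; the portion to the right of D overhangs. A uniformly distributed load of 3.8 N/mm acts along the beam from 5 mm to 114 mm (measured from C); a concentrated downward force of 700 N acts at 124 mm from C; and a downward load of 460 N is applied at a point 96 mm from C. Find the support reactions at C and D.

C_x = 0, C_y = 1108 N, D_y = 465.9 N

Resultant of the distributed load: 3.8 × 109 = 414.2 N at 59.5 mm from C.
Taking moments about C: D_y·334 − (3.8·109)·59.5 − 700·124 − 460·96 = 0 → D_y = 155604.9/334 = 465.883 ≈ 465.9 N.
ΣF_y = 0: C_y + 465.883 − 3.8·109 − 700 − 460 = 0 → C_y = 1108 N.
ΣF_x = 0: no horizontal applied forces, so C_x = 0.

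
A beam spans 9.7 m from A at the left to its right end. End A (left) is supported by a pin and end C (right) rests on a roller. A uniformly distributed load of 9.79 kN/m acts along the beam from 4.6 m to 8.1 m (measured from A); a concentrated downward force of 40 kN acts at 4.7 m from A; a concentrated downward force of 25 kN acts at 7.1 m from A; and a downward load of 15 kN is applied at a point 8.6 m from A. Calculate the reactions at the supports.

A_x = 0, A_y = 40.85 kN, C_y = 73.41 kN

Resultant of the distributed load: 9.79 × 3.5 = 34.265 kN at 6.35 m from A.
Moments about A: C_y·9.7 − (9.79·3.5)·6.35 − 40·4.7 − 25·7.1 − 15·8.6 = 0 → C_y = 712.08275/9.7 = 73.4106 ≈ 73.41 kN.
ΣF_y = 0: A_y + 73.4106 − 9.79·3.5 − 40 − 25 − 15 = 0 → A_y = 40.85 kN.
ΣF_x = 0: no horizontal applied forces, so A_x = 0.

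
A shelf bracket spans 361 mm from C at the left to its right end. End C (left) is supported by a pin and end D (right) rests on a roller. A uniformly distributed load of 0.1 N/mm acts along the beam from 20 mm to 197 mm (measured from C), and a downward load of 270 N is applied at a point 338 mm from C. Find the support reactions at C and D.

Resultant of the distributed load: 0.1 × 177 = 17.7 N at 108.5 mm from C.
Moments about C: D_y·361 − (0.1·177)·108.5 − 270·338 = 0 → D_y = 93180.45/361 = 258.118 ≈ 258.1 N.
ΣF_y = 0: C_y + 258.118 − 0.1·177 − 270 = 0 → C_y = 29.58 N.
ΣF_x = 0: no horizontal applied forces, so C_x = 0.

C_x = 0, C_y = 29.58 N, D_y = 258.1 N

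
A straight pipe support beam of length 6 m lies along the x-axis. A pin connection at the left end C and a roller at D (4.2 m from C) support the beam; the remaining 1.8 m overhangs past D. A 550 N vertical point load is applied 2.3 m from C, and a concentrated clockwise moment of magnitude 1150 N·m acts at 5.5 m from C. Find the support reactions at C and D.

C_x = 0, C_y = -25.00 N, D_y = 575.0 N

Moments about C: D_y·4.2 − 550·2.3 − 1150 = 0 → D_y = 2415/4.2 = 575.0 N.
ΣF_y = 0: C_y + 575 − 550 = 0 → C_y = -25.00 N.
ΣF_x = 0: no horizontal applied forces, so C_x = 0.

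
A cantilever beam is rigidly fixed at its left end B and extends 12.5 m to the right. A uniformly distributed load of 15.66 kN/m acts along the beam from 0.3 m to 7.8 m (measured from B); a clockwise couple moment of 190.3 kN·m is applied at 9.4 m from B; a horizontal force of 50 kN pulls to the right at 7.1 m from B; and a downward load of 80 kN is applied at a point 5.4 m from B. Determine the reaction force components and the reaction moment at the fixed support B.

B_x = -50.00 kN, B_y = 197.4 kN, M_B = 1098 kN·m

Resultant of the distributed load: 15.66 × 7.5 = 117.45 kN at 4.05 m from B.
ΣF_x = 0: B_x + 50 = 0 → B_x = -50.00 kN.
ΣF_y = 0: B_y − 15.66·7.5 − 80 = 0 → B_y = 197.4 kN.
ΣM about B: M_B − (15.66·7.5)·4.05 − 190.3 − 80·5.4 = 0 → M_B = 1098 kN·m.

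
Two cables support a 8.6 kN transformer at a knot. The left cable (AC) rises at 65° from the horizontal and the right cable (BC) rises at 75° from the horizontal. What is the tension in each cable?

T_AC = 3.463 kN, T_BC = 5.654 kN

ΣF_x = 0: −T_AC·cos65° + T_BC·cos75° = 0 → T_BC = 1.63287·T_AC.
ΣF_y = 0: T_AC·sin65° + T_BC·sin75° = 8.6.
Substitute: T_AC·(0.906308 + 1.63287·0.965926) = 8.6 → T_AC = 3.4628 ≈ 3.463 kN.
Then T_BC = 1.63287 × 3.4628 = 5.654 kN.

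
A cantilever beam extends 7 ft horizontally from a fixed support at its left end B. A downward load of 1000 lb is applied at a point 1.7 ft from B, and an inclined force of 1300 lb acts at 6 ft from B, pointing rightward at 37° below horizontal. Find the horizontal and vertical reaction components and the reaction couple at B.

ΣF_x = 0: B_x + 1300·cos37° = 0 → B_x = -1038 lb.
ΣF_y = 0: B_y − 1000 − 1300·sin37° = 0 → B_y = 1782 lb.
ΣM about B: M_B − 1000·1.7 − 1300·sin37°·6 = 0 → M_B = 6394 lb·ft.

B_x = -1038 lb, B_y = 1782 lb, M_B = 6394 lb·ft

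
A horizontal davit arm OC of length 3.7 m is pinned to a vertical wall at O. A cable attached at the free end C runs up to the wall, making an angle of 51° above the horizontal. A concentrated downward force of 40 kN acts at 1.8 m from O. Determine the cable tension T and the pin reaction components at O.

ΣM about O: T·sin51°·3.7 − 40·1.8 = 0 → T = 72/(3.7·0.777146) = 25.0396 ≈ 25.04 kN.
ΣF_x = 0: O_x − T·cos51° = 0 → O_x = 25.0396 × 0.62932 = 15.76 kN.
ΣF_y = 0: O_y + T·sin51° − 40 = 0 → O_y = 40 − 25.0396 × 0.777146 = 20.54 kN.

T = 25.04 kN, O_x = 15.76 kN, O_y = 20.54 kN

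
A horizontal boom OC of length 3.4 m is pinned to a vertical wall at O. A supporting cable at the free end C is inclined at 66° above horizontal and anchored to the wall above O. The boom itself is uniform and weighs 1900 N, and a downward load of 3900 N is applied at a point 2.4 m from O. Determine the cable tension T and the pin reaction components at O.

T = 4053 N, O_x = 1649 N, O_y = 2097 N

ΣM about O: T·sin66°·3.4 − 1900·1.7 − 3900·2.4 = 0 → T = 12590/(3.4·0.913545) = 4053.38 ≈ 4053 N.
ΣF_x = 0: O_x − T·cos66° = 0 → O_x = 4053.38 × 0.406737 = 1649 N.
ΣF_y = 0: O_y + T·sin66° − 1900 − 3900 = 0 → O_y = 5800 − 4053.38 × 0.913545 = 2097 N.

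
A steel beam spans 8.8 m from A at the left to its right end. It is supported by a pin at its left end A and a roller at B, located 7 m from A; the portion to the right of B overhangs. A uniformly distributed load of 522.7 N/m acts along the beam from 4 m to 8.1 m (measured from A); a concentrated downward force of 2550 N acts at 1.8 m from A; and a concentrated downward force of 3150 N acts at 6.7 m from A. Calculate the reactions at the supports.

Resultant of the distributed load: 522.7 × 4.1 = 2143.07 N at 6.05 m from A.
Taking moments about A: B_y·7 − (522.7·4.1)·6.05 − 2550·1.8 − 3150·6.7 = 0 → B_y = 38660.5735/7 = 5522.94 ≈ 5523 N.
ΣF_y = 0: A_y + 5522.94 − 522.7·4.1 − 2550 − 3150 = 0 → A_y = 2320 N.
ΣF_x = 0: no horizontal applied forces, so A_x = 0.

A_x = 0, A_y = 2320 N, B_y = 5523 N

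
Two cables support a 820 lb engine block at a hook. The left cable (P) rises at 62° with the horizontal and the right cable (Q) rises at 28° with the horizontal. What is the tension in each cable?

T_P = 724.0 lb, T_Q = 385.0 lb

ΣF_x = 0: −T_P·cos62° + T_Q·cos28° = 0 → T_Q = 0.531709·T_P.
ΣF_y = 0: T_P·sin62° + T_Q·sin28° = 820.
Substitute: T_P·(0.882948 + 0.531709·0.469472) = 820 → T_P = 724.017 ≈ 724.0 lb.
Then T_Q = 0.531709 × 724.017 = 385.0 lb.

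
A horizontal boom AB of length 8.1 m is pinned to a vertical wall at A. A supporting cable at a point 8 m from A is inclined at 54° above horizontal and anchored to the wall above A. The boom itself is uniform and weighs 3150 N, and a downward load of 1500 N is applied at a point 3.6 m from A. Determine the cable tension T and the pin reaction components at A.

T = 2805 N, A_x = 1649 N, A_y = 2380 N

ΣM about A: T·sin54°·8 − 3150·4.05 − 1500·3.6 = 0 → T = 18157.5/(8·0.809017) = 2805.49 ≈ 2805 N.
ΣF_x = 0: A_x − T·cos54° = 0 → A_x = 2805.49 × 0.587785 = 1649 N.
ΣF_y = 0: A_y + T·sin54° − 3150 − 1500 = 0 → A_y = 4650 − 2805.49 × 0.809017 = 2380 N.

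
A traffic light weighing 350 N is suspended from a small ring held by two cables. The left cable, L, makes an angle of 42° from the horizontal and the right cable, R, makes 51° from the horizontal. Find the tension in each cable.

T_L = 220.6 N, T_R = 260.5 N

ΣF_x = 0: −T_L·cos42° + T_R·cos51° = 0 → T_R = 1.18087·T_L.
ΣF_y = 0: T_L·sin42° + T_R·sin51° = 350.
Substitute: T_L·(0.669131 + 1.18087·0.777146) = 350 → T_L = 220.564 ≈ 220.6 N.
Then T_R = 1.18087 × 220.564 = 260.5 N.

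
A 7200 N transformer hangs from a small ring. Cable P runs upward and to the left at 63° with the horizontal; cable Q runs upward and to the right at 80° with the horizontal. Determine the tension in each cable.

ΣF_x = 0: −T_P·cos63° + T_Q·cos80° = 0 → T_Q = 2.61443·T_P.
ΣF_y = 0: T_P·sin63° + T_Q·sin80° = 7200.
Substitute: T_P·(0.891007 + 2.61443·0.984808) = 7200 → T_P = 2077.49 ≈ 2077 N.
Then T_Q = 2.61443 × 2077.49 = 5431 N.

T_P = 2077 N, T_Q = 5431 N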